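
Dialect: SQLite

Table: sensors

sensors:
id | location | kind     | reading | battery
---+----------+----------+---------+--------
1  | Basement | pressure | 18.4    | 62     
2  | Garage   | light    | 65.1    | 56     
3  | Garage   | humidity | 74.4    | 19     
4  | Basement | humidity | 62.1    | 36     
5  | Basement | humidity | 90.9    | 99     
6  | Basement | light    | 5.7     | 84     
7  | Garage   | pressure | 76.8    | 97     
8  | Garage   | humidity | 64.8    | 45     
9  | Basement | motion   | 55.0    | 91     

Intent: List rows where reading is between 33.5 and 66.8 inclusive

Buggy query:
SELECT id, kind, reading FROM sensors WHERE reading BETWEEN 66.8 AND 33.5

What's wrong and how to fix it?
Bug: BETWEEN expects the lower bound first; with 66.8 AND 33.5 the range is empty

Fix: Write BETWEEN 33.5 AND 66.8

Corrected query:
SELECT id, kind, reading FROM sensors WHERE reading BETWEEN 33.5 AND 66.8

Result:
id | kind     | reading
---+----------+--------
2  | light    | 65.1   
4  | humidity | 62.1   
8  | humidity | 64.8   
9  | motion   | 55     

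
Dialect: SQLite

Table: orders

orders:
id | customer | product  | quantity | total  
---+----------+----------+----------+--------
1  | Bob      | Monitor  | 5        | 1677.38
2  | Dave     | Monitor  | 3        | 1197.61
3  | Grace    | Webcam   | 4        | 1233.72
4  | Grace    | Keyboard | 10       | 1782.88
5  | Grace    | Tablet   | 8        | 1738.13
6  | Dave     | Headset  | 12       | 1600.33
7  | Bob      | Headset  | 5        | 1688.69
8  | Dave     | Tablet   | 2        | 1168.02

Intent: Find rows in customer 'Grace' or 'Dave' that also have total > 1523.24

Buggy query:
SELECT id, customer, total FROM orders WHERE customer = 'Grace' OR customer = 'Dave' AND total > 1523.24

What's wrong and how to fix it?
Bug: Without parentheses, AND is evaluated before OR, so the total filter only applies to the 'Dave' branch

Fix: Add parentheses around the OR so the AND applies to both alternatives

Corrected query:
SELECT id, customer, total FROM orders WHERE (customer = 'Grace' OR customer = 'Dave') AND total > 1523.24

Result:
id | customer | total  
---+----------+--------
4  | Grace    | 1782.88
5  | Grace    | 1738.13
6  | Dave     | 1600.33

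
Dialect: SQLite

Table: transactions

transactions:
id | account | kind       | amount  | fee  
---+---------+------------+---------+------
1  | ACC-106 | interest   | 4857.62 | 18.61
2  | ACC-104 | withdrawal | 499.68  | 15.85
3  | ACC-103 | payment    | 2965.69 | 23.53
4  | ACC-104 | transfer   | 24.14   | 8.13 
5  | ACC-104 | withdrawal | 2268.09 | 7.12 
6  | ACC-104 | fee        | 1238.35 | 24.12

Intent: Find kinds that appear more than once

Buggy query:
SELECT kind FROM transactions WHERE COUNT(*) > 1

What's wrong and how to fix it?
Bug: COUNT(*) is an aggregate and cannot be used in WHERE

Fix: Group first, then use HAVING for the count condition

Corrected query:
SELECT kind FROM transactions GROUP BY kind HAVING COUNT(*) > 1

Result:
kind      
----------
withdrawal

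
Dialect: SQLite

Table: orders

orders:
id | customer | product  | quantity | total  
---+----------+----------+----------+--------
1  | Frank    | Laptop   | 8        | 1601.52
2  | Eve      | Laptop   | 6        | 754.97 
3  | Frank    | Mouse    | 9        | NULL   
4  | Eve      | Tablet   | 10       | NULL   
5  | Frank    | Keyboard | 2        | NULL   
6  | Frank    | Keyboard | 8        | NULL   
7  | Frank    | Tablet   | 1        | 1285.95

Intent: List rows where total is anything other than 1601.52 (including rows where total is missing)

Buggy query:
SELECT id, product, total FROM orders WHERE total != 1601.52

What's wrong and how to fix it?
Bug: 'total != 1601.52' is unknown when total is NULL, so NULL rows are silently excluded

Fix: Handle NULL separately with IS NULL alongside the inequality

Corrected query:
SELECT id, product, total FROM orders WHERE total != 1601.52 OR total IS NULL

Result:
id | product  | total  
---+----------+--------
2  | Laptop   | 754.97 
3  | Mouse    | NULL   
4  | Tablet   | NULL   
5  | Keyboard | NULL   
6  | Keyboard | NULL   
7  | Tablet   | 1285.95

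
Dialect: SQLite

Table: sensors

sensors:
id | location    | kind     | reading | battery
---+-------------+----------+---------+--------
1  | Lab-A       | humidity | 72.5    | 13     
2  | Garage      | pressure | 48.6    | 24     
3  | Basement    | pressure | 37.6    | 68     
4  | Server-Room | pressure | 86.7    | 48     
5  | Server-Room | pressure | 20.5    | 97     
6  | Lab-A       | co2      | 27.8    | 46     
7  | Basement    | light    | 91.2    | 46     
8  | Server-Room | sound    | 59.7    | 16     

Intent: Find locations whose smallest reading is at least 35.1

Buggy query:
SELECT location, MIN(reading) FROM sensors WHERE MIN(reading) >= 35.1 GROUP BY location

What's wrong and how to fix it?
Bug: MIN() in WHERE is a misuse of aggregate

Fix: Replace WHERE with HAVING after the GROUP BY

Corrected query:
SELECT location, MIN(reading) FROM sensors GROUP BY location HAVING MIN(reading) >= 35.1

Result:
location | MIN(reading)
---------+-------------
Basement | 37.6        
Garage   | 48.6        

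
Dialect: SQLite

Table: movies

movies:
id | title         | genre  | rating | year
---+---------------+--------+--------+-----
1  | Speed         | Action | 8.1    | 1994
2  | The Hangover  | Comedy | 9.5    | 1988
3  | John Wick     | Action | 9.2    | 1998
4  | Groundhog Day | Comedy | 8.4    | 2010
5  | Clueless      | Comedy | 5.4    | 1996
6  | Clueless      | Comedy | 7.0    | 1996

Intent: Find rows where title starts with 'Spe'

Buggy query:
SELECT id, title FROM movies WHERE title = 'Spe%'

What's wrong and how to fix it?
Bug: Wildcards only work with LIKE; '=' treats '%' as a literal character

Fix: Replace '=' with LIKE so 'Spe%' is treated as a pattern

Corrected query:
SELECT id, title FROM movies WHERE title LIKE 'Spe%'

Result:
id | title
---+------
1  | Speed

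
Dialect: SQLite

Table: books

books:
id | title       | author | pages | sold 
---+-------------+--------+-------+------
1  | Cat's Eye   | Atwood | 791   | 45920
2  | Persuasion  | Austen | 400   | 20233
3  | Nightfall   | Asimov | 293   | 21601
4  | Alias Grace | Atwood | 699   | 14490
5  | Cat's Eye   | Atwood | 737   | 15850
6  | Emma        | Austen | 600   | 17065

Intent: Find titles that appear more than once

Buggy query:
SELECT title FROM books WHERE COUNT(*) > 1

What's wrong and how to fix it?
Bug: WHERE can't reference COUNT(*); aggregates are computed after WHERE

Fix: Group first, then use HAVING for the count condition

Corrected query:
SELECT title FROM books GROUP BY title HAVING COUNT(*) > 1

Result:
title    
---------
Cat's Eye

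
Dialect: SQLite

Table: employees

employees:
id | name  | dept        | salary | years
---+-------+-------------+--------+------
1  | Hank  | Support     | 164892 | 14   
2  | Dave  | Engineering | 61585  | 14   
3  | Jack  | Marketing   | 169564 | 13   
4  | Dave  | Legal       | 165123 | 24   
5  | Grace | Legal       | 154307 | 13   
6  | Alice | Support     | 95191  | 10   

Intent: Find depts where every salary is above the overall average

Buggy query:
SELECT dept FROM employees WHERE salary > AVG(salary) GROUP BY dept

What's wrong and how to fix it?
Bug: AVG() is an aggregate; it can't sit directly in WHERE

Fix: Use a subquery for AVG and a HAVING MIN(...) filter so the condition holds for every row in the group

Corrected query:
SELECT dept FROM employees GROUP BY dept HAVING MIN(salary) > (SELECT AVG(salary) FROM employees)

Result:
dept     
---------
Legal    
Marketing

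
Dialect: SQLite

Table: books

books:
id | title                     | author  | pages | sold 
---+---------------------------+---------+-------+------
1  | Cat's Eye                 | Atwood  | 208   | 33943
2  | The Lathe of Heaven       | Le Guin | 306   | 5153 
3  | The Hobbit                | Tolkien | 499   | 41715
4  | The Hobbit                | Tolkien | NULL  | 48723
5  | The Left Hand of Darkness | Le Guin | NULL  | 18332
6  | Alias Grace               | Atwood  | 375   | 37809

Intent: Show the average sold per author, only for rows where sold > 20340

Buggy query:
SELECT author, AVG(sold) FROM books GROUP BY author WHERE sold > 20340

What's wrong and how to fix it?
Bug: Row-level WHERE must come before GROUP BY in the clause order

Fix: Move the WHERE clause before GROUP BY

Corrected query:
SELECT author, AVG(sold) FROM books WHERE sold > 20340 GROUP BY author

Result:
author  | AVG(sold)
--------+----------
Atwood  | 35876    
Tolkien | 45219    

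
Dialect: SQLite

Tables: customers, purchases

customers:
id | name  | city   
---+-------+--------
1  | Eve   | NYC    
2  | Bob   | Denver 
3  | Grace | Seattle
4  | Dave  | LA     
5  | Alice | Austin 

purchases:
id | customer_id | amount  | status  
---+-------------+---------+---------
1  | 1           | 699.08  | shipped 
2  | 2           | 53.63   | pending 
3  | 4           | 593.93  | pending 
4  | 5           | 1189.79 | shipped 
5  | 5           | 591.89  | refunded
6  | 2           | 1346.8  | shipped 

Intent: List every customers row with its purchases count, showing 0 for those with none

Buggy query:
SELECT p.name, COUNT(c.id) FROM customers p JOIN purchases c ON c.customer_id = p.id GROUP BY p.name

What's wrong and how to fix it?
Bug: INNER JOIN drops customers rows that have no matching purchases rows

Fix: Switch to LEFT JOIN to retain unmatched parent rows

Corrected query:
SELECT p.name, COUNT(c.id) FROM customers p LEFT JOIN purchases c ON c.customer_id = p.id GROUP BY p.name

Result:
name  | COUNT(c.id)
------+------------
Alice | 2          
Bob   | 2          
Dave  | 1          
Eve   | 1          
Grace | 0          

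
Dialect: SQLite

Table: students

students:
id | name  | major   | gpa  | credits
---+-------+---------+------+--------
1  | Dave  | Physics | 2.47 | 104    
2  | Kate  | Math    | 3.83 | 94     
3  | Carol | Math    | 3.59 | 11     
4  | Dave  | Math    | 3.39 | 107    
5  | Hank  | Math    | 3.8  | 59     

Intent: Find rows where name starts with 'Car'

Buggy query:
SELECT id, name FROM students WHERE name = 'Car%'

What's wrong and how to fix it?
Bug: '=' compares the literal string including the % character; pattern matching needs LIKE

Fix: Replace '=' with LIKE so 'Car%' is treated as a pattern

Corrected query:
SELECT id, name FROM students WHERE name LIKE 'Car%'

Result:
id | name 
---+------
3  | Carol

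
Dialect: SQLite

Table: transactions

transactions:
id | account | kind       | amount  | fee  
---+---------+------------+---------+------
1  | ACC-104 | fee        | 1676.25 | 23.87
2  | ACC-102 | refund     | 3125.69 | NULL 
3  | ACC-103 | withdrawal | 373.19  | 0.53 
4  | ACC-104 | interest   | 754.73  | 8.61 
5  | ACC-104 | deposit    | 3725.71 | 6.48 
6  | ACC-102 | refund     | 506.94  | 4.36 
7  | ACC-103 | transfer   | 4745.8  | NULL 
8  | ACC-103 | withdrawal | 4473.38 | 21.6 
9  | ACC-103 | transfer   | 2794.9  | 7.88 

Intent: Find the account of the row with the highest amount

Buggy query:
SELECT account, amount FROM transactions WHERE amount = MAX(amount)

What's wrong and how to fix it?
Bug: MAX(amount) is an aggregate and cannot be used directly in WHERE

Fix: Use a subquery: WHERE amount = (SELECT MAX(amount) FROM transactions)

Corrected query:
SELECT account, amount FROM transactions WHERE amount = (SELECT MAX(amount) FROM transactions)

Result:
account | amount
--------+-------
ACC-103 | 4745.8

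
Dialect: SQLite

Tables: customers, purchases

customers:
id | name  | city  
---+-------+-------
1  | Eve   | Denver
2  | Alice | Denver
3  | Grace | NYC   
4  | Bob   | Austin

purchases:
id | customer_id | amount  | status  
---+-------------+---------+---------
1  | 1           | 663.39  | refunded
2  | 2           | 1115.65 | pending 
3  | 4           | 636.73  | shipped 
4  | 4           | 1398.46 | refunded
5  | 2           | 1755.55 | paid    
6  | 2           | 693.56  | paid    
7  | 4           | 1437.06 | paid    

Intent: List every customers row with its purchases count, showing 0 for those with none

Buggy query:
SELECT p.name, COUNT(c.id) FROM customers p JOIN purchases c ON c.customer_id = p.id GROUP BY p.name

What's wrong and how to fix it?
Bug: INNER JOIN drops customers rows that have no matching purchases rows

Fix: Switch to LEFT JOIN to retain unmatched parent rows

Corrected query:
SELECT p.name, COUNT(c.id) FROM customers p LEFT JOIN purchases c ON c.customer_id = p.id GROUP BY p.name

Result:
name  | COUNT(c.id)
------+------------
Alice | 3          
Bob   | 3          
Eve   | 1          
Grace | 0          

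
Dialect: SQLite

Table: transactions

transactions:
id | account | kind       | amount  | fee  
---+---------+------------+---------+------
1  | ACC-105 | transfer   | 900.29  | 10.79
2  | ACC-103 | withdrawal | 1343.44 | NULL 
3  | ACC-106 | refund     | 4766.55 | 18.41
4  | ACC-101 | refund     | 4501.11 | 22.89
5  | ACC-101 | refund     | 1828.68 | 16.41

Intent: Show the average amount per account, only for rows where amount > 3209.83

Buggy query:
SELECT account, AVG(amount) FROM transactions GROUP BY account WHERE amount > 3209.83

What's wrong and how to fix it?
Bug: WHERE cannot follow GROUP BY

Fix: Move the WHERE clause before GROUP BY

Corrected query:
SELECT account, AVG(amount) FROM transactions WHERE amount > 3209.83 GROUP BY account

Result:
account | AVG(amount)
--------+------------
ACC-101 | 4501.11    
ACC-106 | 4766.55    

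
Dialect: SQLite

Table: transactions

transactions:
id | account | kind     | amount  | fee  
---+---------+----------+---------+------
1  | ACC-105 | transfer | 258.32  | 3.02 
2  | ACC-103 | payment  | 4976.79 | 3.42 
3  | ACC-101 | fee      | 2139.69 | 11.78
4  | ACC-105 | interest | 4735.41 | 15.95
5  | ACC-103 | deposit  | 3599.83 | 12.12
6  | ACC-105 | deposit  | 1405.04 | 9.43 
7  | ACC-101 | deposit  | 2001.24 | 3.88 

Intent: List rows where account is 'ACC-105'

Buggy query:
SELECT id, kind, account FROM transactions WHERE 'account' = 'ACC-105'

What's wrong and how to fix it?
Bug: 'account' in single quotes is a string literal, not the column; the comparison is literal-vs-literal and never true

Fix: Remove the quotes around the column name (or use double quotes for an identifier)

Corrected query:
SELECT id, kind, account FROM transactions WHERE account = 'ACC-105'

Result:
id | kind     | account
---+----------+--------
1  | transfer | ACC-105
4  | interest | ACC-105
6  | deposit  | ACC-105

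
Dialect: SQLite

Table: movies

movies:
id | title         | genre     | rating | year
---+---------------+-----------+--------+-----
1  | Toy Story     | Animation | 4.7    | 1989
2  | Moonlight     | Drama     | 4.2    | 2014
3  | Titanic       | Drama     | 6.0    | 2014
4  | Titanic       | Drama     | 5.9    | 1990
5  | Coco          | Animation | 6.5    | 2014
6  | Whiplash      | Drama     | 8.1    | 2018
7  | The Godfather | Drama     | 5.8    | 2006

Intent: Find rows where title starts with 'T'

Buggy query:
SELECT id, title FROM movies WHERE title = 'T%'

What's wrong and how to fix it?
Bug: '=' compares the literal string including the % character; pattern matching needs LIKE

Fix: Replace '=' with LIKE so 'T%' is treated as a pattern

Corrected query:
SELECT id, title FROM movies WHERE title LIKE 'T%'

Result:
id | title        
---+--------------
1  | Toy Story    
3  | Titanic      
4  | Titanic      
7  | The Godfather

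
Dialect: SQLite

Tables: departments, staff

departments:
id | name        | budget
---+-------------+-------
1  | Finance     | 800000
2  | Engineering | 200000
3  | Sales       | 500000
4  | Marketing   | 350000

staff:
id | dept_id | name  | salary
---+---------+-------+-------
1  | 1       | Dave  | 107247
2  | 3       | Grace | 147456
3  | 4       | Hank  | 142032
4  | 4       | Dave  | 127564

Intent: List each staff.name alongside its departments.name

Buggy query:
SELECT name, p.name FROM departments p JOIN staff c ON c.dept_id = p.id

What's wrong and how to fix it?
Bug: Both tables have a 'name' column; the unqualified reference is ambiguous

Fix: Prefix ambiguous columns with the table alias

Corrected query:
SELECT c.name, p.name FROM departments p JOIN staff c ON c.dept_id = p.id

Result:
name  | name     
------+----------
Dave  | Finance  
Grace | Sales    
Hank  | Marketing
Dave  | Marketing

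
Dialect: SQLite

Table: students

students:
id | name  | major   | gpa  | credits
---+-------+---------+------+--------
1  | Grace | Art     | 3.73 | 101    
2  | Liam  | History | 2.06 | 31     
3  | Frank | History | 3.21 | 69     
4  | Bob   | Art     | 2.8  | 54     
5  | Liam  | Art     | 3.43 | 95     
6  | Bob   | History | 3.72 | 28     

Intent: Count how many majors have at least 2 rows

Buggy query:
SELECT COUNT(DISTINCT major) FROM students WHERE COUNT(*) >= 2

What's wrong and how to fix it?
Bug: COUNT(*) cannot appear in WHERE; the per-group count doesn't exist yet

Fix: Group first with HAVING COUNT(*) >= 2, then COUNT the resulting groups

Corrected query:
SELECT COUNT(*) FROM (SELECT major FROM students GROUP BY major HAVING COUNT(*) >= 2)

Result:
COUNT(*)
--------
2       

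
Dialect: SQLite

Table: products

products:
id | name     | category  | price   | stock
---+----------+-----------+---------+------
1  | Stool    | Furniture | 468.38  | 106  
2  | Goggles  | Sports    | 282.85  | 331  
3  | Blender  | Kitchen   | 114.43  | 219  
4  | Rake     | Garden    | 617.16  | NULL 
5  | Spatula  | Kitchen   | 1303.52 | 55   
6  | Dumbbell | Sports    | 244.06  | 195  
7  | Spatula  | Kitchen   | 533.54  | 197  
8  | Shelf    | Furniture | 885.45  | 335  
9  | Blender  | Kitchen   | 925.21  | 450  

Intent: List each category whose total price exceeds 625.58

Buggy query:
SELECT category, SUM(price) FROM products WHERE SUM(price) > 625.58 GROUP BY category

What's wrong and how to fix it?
Bug: WHERE runs before GROUP BY, so aggregates aren't available there

Fix: Move the aggregate condition to a HAVING clause

Corrected query:
SELECT category, SUM(price) FROM products GROUP BY category HAVING SUM(price) > 625.58

Result:
category  | SUM(price)
----------+-----------
Furniture | 1353.83   
Kitchen   | 2876.7    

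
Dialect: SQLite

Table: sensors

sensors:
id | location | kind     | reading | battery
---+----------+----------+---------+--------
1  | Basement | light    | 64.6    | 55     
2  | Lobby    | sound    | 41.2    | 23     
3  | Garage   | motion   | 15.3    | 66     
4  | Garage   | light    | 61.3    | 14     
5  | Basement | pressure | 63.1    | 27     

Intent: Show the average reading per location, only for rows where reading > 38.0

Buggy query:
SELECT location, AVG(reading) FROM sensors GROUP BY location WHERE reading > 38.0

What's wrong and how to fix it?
Bug: WHERE cannot follow GROUP BY

Fix: Move the WHERE clause before GROUP BY

Corrected query:
SELECT location, AVG(reading) FROM sensors WHERE reading > 38.0 GROUP BY location

Result:
location | AVG(reading)
---------+-------------
Basement | 63.85       
Garage   | 61.3        
Lobby    | 41.2        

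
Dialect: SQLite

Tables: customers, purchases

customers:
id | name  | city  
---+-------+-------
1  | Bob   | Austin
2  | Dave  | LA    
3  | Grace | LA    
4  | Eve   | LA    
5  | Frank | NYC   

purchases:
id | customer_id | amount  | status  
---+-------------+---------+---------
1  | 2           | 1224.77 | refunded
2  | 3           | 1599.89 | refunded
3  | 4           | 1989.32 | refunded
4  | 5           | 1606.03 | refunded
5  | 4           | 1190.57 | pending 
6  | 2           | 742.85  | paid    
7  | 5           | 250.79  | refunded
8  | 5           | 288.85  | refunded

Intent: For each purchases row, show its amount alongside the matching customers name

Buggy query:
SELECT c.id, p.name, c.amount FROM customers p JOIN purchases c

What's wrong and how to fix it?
Bug: JOIN with no ON clause produces a cartesian product; every purchases row pairs with every customers row

Fix: Add ON c.customer_id = p.id to the JOIN

Corrected query:
SELECT c.id, p.name, c.amount FROM customers p JOIN purchases c ON c.customer_id = p.id

Result:
id | name  | amount 
---+-------+--------
1  | Dave  | 1224.77
2  | Grace | 1599.89
3  | Eve   | 1989.32
4  | Frank | 1606.03
5  | Eve   | 1190.57
6  | Dave  | 742.85 
7  | Frank | 250.79 
8  | Frank | 288.85 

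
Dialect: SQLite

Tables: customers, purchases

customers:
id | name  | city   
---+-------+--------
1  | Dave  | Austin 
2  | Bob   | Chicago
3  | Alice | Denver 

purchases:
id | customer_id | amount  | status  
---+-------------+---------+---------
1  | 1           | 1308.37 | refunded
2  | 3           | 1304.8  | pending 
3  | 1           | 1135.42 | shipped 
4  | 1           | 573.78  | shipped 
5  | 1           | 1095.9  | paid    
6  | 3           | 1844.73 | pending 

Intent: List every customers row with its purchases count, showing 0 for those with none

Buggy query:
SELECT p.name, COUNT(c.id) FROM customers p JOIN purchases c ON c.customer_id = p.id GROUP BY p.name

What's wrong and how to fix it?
Bug: INNER JOIN drops customers rows that have no matching purchases rows

Fix: Switch to LEFT JOIN to retain unmatched parent rows

Corrected query:
SELECT p.name, COUNT(c.id) FROM customers p LEFT JOIN purchases c ON c.customer_id = p.id GROUP BY p.name

Result:
name  | COUNT(c.id)
------+------------
Alice | 2          
Bob   | 0          
Dave  | 4          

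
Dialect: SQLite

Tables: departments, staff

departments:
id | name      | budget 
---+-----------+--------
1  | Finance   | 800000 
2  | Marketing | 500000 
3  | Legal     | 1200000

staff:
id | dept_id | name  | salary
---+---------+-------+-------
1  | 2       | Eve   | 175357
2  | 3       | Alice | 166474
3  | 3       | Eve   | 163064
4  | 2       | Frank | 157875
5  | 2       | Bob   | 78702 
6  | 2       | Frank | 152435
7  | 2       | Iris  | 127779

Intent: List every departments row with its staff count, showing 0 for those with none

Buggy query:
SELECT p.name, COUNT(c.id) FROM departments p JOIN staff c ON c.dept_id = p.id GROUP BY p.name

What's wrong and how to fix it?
Bug: An inner join excludes parents with zero children

Fix: Switch to LEFT JOIN to retain unmatched parent rows

Corrected query:
SELECT p.name, COUNT(c.id) FROM departments p LEFT JOIN staff c ON c.dept_id = p.id GROUP BY p.name

Result:
name      | COUNT(c.id)
----------+------------
Finance   | 0          
Legal     | 2          
Marketing | 5          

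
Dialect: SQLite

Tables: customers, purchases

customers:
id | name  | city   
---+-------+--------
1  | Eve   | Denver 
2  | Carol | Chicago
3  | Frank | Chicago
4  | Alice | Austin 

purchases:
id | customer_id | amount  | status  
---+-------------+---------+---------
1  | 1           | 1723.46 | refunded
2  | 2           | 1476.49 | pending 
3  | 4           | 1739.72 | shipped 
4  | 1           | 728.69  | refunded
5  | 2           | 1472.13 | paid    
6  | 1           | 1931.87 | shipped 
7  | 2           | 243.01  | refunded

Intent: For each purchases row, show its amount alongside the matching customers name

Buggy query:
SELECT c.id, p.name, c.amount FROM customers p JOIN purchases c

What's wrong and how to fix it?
Bug: JOIN with no ON clause produces a cartesian product; every purchases row pairs with every customers row

Fix: Add ON c.customer_id = p.id to the JOIN

Corrected query:
SELECT c.id, p.name, c.amount FROM customers p JOIN purchases c ON c.customer_id = p.id

Result:
id | name  | amount 
---+-------+--------
1  | Eve   | 1723.46
2  | Carol | 1476.49
3  | Alice | 1739.72
4  | Eve   | 728.69 
5  | Carol | 1472.13
6  | Eve   | 1931.87
7  | Carol | 243.01 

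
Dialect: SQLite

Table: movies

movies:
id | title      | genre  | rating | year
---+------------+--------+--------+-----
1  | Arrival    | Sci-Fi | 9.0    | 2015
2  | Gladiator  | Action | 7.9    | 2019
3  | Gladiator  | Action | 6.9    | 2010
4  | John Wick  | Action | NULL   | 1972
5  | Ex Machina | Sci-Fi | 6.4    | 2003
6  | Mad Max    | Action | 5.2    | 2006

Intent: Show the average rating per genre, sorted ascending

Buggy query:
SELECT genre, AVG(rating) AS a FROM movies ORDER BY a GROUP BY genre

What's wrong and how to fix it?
Bug: ORDER BY appears before GROUP BY; SQL clause order requires GROUP BY first

Fix: Reorder: SELECT … FROM … GROUP BY … ORDER BY …

Corrected query:
SELECT genre, AVG(rating) AS a FROM movies GROUP BY genre ORDER BY a

Result:
genre  | a       
-------+---------
Action | 6.666667
Sci-Fi | 7.7     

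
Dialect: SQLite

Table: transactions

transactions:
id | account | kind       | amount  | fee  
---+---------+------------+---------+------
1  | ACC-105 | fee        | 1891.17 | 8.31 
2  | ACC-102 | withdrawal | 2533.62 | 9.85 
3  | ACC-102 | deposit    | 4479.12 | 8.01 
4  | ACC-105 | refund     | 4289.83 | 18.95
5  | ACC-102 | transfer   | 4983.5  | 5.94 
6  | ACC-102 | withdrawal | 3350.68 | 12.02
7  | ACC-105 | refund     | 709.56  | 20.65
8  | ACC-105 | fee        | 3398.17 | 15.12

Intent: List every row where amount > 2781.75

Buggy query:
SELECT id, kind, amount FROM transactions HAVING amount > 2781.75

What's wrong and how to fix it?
Bug: HAVING filters the output of aggregation, but this query has no GROUP BY and no aggregate functions, so SQLite rejects it (HAVING clause on a non-aggregate query); the condition here is per row

Fix: Replace HAVING with WHERE since the condition applies to individual rows

Corrected query:
SELECT id, kind, amount FROM transactions WHERE amount > 2781.75

Result:
id | kind       | amount 
---+------------+--------
3  | deposit    | 4479.12
4  | refund     | 4289.83
5  | transfer   | 4983.5 
6  | withdrawal | 3350.68
8  | fee        | 3398.17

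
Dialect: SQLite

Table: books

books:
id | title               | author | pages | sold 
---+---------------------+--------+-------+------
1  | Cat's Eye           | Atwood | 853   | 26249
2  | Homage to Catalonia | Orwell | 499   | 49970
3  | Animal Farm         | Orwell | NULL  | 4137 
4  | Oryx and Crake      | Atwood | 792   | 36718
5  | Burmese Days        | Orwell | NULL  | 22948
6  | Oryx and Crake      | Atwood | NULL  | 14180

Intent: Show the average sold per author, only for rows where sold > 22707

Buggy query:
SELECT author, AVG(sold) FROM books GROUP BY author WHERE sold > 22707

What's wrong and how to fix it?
Bug: Row-level WHERE must come before GROUP BY in the clause order

Fix: Place WHERE between FROM and GROUP BY

Corrected query:
SELECT author, AVG(sold) FROM books WHERE sold > 22707 GROUP BY author

Result:
author | AVG(sold)
-------+----------
Atwood | 31483.5  
Orwell | 36459    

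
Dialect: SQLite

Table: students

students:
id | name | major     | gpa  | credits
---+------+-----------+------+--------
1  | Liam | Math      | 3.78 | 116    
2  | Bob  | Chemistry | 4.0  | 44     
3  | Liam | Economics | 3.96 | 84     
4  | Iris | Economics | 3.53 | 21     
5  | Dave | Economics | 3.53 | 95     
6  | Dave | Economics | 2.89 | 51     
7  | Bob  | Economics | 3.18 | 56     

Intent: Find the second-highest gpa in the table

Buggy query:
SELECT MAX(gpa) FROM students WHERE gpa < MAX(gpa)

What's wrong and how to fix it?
Bug: The inner MAX is an aggregate inside WHERE, which is not allowed

Fix: Put the inner MAX in a scalar subquery

Corrected query:
SELECT MAX(gpa) FROM students WHERE gpa < (SELECT MAX(gpa) FROM students)

Result:
MAX(gpa)
--------
3.96    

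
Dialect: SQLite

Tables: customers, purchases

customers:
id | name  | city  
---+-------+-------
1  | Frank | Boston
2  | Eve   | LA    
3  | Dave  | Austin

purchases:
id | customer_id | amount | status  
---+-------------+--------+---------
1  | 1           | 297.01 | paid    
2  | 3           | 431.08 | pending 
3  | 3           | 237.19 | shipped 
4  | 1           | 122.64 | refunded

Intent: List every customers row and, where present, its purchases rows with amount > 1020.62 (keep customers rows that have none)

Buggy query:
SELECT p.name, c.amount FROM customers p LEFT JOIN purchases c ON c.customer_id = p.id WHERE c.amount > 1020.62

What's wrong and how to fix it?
Bug: Filtering c.amount in WHERE discards the NULL rows produced by LEFT JOIN, turning it into an inner join

Fix: Put 'c.amount > 1020.62' in the JOIN's ON clause instead of WHERE

Corrected query:
SELECT p.name, c.amount FROM customers p LEFT JOIN purchases c ON c.customer_id = p.id AND c.amount > 1020.62

Result:
name  | amount
------+-------
Frank | NULL  
Eve   | NULL  
Dave  | NULL  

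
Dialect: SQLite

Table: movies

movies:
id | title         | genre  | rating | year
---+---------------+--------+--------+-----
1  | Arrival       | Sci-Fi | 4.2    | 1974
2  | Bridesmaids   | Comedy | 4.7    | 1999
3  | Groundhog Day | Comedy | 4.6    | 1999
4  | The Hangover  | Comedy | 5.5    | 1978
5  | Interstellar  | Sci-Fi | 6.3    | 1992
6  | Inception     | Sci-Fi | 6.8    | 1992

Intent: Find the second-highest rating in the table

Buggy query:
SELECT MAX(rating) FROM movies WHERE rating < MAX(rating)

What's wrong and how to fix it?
Bug: The inner MAX is an aggregate inside WHERE, which is not allowed

Fix: Compute the overall MAX in a subquery, then take MAX of rows below it

Corrected query:
SELECT MAX(rating) FROM movies WHERE rating < (SELECT MAX(rating) FROM movies)

Result:
MAX(rating)
-----------
6.3        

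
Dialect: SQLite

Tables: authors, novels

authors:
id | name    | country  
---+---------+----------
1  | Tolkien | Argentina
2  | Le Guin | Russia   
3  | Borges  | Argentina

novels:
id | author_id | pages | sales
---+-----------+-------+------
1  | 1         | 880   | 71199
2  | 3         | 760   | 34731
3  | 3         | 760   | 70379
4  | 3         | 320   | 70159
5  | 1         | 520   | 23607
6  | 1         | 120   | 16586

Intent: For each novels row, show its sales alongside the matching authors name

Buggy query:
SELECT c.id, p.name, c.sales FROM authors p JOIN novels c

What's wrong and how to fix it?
Bug: Missing join condition: each novels row is matched to all authors rows instead of just its own

Fix: Specify the join condition linking the foreign key to the parent id

Corrected query:
SELECT c.id, p.name, c.sales FROM authors p JOIN novels c ON c.author_id = p.id

Result:
id | name    | sales
---+---------+------
1  | Tolkien | 71199
2  | Borges  | 34731
3  | Borges  | 70379
4  | Borges  | 70159
5  | Tolkien | 23607
6  | Tolkien | 16586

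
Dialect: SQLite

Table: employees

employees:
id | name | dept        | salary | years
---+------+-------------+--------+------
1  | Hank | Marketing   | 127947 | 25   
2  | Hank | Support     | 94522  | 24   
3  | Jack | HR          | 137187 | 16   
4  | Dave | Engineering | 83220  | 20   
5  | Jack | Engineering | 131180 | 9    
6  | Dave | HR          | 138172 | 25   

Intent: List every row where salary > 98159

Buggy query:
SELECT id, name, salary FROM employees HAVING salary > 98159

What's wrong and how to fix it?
Bug: This is a non-aggregate query (no GROUP BY, no aggregates), so in SQLite the HAVING clause is invalid here; a row-level condition belongs in WHERE

Fix: Use WHERE for row-level filtering

Corrected query:
SELECT id, name, salary FROM employees WHERE salary > 98159

Result:
id | name | salary
---+------+-------
1  | Hank | 127947
3  | Jack | 137187
5  | Jack | 131180
6  | Dave | 138172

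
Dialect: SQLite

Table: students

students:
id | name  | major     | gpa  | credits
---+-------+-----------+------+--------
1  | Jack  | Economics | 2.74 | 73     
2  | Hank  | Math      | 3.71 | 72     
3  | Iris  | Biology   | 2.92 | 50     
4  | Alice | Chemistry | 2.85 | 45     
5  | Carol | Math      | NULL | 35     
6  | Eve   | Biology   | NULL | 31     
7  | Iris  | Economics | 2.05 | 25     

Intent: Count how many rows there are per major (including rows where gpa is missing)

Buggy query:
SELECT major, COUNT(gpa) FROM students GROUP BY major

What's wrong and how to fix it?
Bug: COUNT(gpa) skips NULLs, so groups with missing gpa are undercounted

Fix: Use COUNT(*) to count all rows regardless of NULL

Corrected query:
SELECT major, COUNT(*) FROM students GROUP BY major

Result:
major     | COUNT(*)
----------+---------
Biology   | 2       
Chemistry | 1       
Economics | 2       
Math      | 2       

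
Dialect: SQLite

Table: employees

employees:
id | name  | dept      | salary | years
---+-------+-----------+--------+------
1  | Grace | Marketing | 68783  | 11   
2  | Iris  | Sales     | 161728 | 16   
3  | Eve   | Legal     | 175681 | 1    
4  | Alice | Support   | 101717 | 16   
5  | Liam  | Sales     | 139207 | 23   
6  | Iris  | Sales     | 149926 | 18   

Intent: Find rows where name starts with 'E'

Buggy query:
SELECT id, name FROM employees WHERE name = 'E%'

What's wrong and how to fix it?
Bug: '=' compares the literal string including the % character; pattern matching needs LIKE

Fix: Replace '=' with LIKE so 'E%' is treated as a pattern

Corrected query:
SELECT id, name FROM employees WHERE name LIKE 'E%'

Result:
id | name
---+-----
3  | Eve 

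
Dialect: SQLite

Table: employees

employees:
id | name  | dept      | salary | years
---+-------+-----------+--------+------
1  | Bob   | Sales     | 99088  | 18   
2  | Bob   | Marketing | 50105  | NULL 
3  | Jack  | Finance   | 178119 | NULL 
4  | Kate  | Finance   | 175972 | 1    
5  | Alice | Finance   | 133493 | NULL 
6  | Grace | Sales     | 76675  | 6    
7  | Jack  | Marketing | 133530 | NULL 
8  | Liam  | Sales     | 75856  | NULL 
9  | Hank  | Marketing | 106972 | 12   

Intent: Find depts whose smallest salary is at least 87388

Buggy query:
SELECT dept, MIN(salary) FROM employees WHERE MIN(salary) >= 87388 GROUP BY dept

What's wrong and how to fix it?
Bug: MIN() in WHERE is a misuse of aggregate

Fix: Replace WHERE with HAVING after the GROUP BY

Corrected query:
SELECT dept, MIN(salary) FROM employees GROUP BY dept HAVING MIN(salary) >= 87388

Result:
dept    | MIN(salary)
--------+------------
Finance | 133493     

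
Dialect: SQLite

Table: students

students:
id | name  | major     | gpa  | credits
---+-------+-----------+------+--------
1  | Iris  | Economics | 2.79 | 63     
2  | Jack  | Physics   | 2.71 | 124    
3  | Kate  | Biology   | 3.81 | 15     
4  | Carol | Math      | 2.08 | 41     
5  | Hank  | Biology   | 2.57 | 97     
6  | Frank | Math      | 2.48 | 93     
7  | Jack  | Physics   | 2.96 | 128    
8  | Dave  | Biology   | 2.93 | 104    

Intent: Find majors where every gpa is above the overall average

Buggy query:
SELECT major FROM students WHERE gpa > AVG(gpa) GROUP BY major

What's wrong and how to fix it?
Bug: WHERE evaluates per row before aggregation, so AVG() is unavailable

Fix: Use a subquery for AVG and a HAVING MIN(...) filter so the condition holds for every row in the group

Corrected query:
SELECT major FROM students GROUP BY major HAVING MIN(gpa) > (SELECT AVG(gpa) FROM students)

Result:
(no rows)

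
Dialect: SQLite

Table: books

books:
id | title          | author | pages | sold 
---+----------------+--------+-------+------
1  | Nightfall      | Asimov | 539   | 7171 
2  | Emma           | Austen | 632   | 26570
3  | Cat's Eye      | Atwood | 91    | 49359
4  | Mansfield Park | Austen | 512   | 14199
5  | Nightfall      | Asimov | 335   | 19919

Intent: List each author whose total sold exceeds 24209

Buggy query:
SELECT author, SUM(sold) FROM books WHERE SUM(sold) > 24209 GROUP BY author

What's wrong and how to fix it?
Bug: SUM(sold) is an aggregate, but WHERE filters rows before aggregation

Fix: Use HAVING (which filters groups after aggregation) instead of WHERE

Corrected query:
SELECT author, SUM(sold) FROM books GROUP BY author HAVING SUM(sold) > 24209

Result:
author | SUM(sold)
-------+----------
Asimov | 27090    
Atwood | 49359    
Austen | 40769    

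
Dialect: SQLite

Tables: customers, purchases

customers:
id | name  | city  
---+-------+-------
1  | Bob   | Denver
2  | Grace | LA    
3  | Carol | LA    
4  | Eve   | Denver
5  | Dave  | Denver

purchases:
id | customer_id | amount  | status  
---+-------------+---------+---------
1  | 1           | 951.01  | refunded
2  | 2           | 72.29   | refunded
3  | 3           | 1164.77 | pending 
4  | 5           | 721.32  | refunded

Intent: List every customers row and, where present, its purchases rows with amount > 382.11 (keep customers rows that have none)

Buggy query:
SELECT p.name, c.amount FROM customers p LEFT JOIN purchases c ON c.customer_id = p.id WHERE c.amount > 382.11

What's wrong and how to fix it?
Bug: A WHERE condition on the right-hand table after LEFT JOIN drops unmatched parents

Fix: Put 'c.amount > 382.11' in the JOIN's ON clause instead of WHERE

Corrected query:
SELECT p.name, c.amount FROM customers p LEFT JOIN purchases c ON c.customer_id = p.id AND c.amount > 382.11

Result:
name  | amount 
------+--------
Bob   | 951.01 
Grace | NULL   
Carol | 1164.77
Eve   | NULL   
Dave  | 721.32 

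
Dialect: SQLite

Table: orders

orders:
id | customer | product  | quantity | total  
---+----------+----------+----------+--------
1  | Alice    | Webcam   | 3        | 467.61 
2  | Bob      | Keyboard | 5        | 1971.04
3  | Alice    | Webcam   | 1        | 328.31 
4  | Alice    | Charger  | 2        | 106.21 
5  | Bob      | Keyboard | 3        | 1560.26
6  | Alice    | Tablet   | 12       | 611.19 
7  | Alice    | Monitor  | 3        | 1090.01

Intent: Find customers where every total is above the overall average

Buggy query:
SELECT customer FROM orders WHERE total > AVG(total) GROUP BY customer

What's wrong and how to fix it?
Bug: AVG() is an aggregate; it can't sit directly in WHERE

Fix: Use a subquery for AVG and a HAVING MIN(...) filter so the condition holds for every row in the group

Corrected query:
SELECT customer FROM orders GROUP BY customer HAVING MIN(total) > (SELECT AVG(total) FROM orders)

Result:
customer
--------
Bob     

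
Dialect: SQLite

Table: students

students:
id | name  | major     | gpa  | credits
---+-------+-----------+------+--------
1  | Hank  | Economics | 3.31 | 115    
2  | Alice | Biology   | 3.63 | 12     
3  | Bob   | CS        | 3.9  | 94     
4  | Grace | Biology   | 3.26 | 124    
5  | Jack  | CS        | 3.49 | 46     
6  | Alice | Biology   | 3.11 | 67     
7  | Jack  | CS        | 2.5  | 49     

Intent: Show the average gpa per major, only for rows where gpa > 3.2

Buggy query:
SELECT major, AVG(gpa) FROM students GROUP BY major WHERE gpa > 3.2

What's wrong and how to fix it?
Bug: WHERE cannot follow GROUP BY

Fix: Move the WHERE clause before GROUP BY

Corrected query:
SELECT major, AVG(gpa) FROM students WHERE gpa > 3.2 GROUP BY major

Result:
major     | AVG(gpa)
----------+---------
Biology   | 3.445   
CS        | 3.695   
Economics | 3.31    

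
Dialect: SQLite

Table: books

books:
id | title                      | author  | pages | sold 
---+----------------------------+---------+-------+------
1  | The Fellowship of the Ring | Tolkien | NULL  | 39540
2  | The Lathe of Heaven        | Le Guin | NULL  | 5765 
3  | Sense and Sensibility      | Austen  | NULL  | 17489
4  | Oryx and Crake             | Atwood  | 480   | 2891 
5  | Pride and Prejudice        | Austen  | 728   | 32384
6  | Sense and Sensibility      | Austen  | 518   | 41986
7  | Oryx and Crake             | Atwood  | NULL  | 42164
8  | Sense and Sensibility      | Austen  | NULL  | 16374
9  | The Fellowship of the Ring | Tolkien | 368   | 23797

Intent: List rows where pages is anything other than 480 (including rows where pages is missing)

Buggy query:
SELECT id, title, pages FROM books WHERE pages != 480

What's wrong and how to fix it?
Bug: Inequality against NULL is unknown, not true; rows with NULL are dropped

Fix: Add an explicit OR pages IS NULL to include the missing-value rows

Corrected query:
SELECT id, title, pages FROM books WHERE pages != 480 OR pages IS NULL

Result:
id | title                      | pages
---+----------------------------+------
1  | The Fellowship of the Ring | NULL 
2  | The Lathe of Heaven        | NULL 
3  | Sense and Sensibility      | NULL 
5  | Pride and Prejudice        | 728  
6  | Sense and Sensibility      | 518  
7  | Oryx and Crake             | NULL 
8  | Sense and Sensibility      | NULL 
9  | The Fellowship of the Ring | 368  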